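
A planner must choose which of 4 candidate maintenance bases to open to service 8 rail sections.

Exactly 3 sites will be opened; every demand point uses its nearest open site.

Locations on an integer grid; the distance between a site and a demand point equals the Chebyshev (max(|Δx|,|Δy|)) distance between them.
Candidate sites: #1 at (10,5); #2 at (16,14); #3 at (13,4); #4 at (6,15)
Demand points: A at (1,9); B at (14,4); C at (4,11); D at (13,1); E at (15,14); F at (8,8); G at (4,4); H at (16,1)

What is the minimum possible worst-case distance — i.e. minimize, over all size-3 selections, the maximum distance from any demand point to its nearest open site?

Open {#1, #2, #4}.
  Farthest demand point is A at distance 6 (to #4); all others are ≤ 6.
With {#1, #2, #3} the worst case is 9.
With {#1, #3, #4} the worst case is 9.
No size-3 selection achieves below 6.

6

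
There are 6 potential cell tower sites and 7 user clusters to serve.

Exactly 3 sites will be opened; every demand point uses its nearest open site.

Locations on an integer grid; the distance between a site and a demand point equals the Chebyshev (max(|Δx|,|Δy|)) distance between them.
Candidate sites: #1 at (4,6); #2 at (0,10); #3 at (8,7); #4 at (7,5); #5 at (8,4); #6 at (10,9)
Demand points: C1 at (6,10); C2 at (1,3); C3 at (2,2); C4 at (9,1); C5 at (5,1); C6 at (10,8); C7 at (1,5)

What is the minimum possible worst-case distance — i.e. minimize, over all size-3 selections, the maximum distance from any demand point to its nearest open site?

Open {#1, #2, #4}.
  Farthest demand point is C1 at distance 4 (to #1); all others are ≤ 4.
With {#1, #2, #5} the worst case is 4.
With {#1, #3, #4} the worst case is 4.
No size-3 selection achieves below 4.

4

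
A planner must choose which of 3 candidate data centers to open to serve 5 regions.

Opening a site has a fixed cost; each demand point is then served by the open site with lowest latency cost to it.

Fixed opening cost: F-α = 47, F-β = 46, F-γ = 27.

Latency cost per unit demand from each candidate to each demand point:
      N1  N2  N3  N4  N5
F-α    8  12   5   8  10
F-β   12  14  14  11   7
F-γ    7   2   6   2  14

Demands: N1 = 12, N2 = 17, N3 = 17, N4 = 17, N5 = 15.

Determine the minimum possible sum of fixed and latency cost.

432

Open {F-β, F-γ}: assign each demand point to its cheapest open site.
  N1→F-γ 12×7=84, N2→F-γ 17×2=34, N3→F-γ 17×6=102, N4→F-γ 17×2=34, N5→F-β 15×7=105
  latency cost 359, fixed 73 → total 432.
Compare {F-α, F-γ}: latency cost 387 + fixed 74 = 461.
Compare {F-α, F-β, F-γ}: latency cost 342 + fixed 120 = 462.
Compare {F-γ}: latency cost 464 + fixed 27 = 491.
All other subsets cost ≥ 461. Minimum total cost: 432.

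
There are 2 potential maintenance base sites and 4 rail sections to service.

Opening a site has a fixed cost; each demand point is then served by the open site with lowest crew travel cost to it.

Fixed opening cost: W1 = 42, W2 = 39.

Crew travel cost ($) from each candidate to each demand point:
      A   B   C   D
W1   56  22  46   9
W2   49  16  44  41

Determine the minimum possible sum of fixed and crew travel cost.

Open {W1}: assign each demand point to its cheapest open site.
  A→W1 56, B→W1 22, C→W1 46, D→W1 9
  crew travel cost 133, fixed 42 → total 175.
Compare {W2}: crew travel cost 150 + fixed 39 = 189.
Compare {W1, W2}: crew travel cost 118 + fixed 81 = 199.

175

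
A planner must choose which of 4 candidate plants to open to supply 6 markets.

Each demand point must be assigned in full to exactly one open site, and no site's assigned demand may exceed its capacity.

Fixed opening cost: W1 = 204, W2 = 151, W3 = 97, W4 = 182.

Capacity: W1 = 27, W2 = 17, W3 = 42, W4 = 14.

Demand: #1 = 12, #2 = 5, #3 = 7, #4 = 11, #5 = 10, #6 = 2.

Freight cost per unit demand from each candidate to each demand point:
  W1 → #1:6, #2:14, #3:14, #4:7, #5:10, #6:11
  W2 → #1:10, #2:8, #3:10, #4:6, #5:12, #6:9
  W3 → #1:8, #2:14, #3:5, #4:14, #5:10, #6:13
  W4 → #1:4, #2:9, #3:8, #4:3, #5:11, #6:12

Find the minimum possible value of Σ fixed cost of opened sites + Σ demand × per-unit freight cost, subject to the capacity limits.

Open {W2, W3}; cheapest assignment that respects the capacities:
  W2 (cap 17, load 16): #2, #4 — cost 5×8 + 11×6 = 106
  W3 (cap 42, load 31): #1, #3, #5, #6 — cost 12×8 + 7×5 + 10×10 + 2×13 = 257
  Shipping 363, fixed 248 → total 611.
  Any other capacity-feasible assignment to {W2, W3} ships for at least 363.
Compare {W3, W4}: its best feasible assignment gives total 637.
Compare {W1, W3}: its best feasible assignment gives total 677.
Every other set of open sites that can feasibly serve all demand totals ≥ 637 even under its best assignment. Minimum: 611.

611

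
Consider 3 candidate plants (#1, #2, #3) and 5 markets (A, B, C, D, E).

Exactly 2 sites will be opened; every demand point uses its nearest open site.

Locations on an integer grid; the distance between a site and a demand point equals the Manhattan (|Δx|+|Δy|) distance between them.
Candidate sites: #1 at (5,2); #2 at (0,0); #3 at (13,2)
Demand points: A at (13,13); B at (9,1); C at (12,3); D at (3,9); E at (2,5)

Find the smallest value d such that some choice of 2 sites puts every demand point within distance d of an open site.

Open {#1, #3}.
  Farthest demand point is A at distance 11 (to #3); all others are ≤ 11.
With {#2, #3} the worst case is 12.
With {#1, #2} the worst case is 19.
No size-2 selection achieves below 11.

11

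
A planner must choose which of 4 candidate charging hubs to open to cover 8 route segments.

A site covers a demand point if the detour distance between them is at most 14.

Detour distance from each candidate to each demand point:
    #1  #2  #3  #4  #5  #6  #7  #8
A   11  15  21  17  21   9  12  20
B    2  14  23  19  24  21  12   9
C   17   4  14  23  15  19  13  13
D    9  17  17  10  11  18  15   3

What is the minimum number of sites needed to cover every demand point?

Coverage sets (demand points within 14 of each site):
  A: {#1, #6, #7}
  B: {#1, #2, #7, #8}
  C: {#2, #3, #7, #8}
  D: {#1, #4, #5, #8}
No 2 sites suffice: every size-2 union leaves at least one demand point uncovered.
But {A, C, D} covers everything, so the minimum is 3.

3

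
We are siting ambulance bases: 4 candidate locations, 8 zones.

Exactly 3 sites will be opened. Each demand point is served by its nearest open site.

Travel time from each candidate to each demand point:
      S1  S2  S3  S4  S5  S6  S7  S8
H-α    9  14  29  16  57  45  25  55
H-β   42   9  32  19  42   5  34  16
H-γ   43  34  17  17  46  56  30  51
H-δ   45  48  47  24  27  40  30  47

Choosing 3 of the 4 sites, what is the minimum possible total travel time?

Open {H-α, H-β, H-δ}.
  S1→H-α 9, S2→H-β 9, S3→H-α 29, S4→H-α 16, S5→H-δ 27, S6→H-β 5, S7→H-α 25, S8→H-β 16  ⇒ total 136.
Compare {H-α, H-β, H-γ}: total 139.
Compare {H-β, H-γ, H-δ}: total 163.
No size-3 selection does better; minimum is 136.

136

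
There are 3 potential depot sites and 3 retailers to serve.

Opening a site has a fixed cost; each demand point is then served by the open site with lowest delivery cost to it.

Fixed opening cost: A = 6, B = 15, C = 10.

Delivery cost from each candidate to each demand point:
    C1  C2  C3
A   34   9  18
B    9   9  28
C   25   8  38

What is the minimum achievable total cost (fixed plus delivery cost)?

57

Open {A, B}: assign each demand point to its cheapest open site.
  C1→B 9, C2→A 9, C3→A 18
  delivery cost 36, fixed 21 → total 57.
Compare {B}: delivery cost 46 + fixed 15 = 61.
Compare {A, B, C}: delivery cost 35 + fixed 31 = 66.
Compare {A}: delivery cost 61 + fixed 6 = 67.
All other subsets cost ≥ 61. Minimum total cost: 57.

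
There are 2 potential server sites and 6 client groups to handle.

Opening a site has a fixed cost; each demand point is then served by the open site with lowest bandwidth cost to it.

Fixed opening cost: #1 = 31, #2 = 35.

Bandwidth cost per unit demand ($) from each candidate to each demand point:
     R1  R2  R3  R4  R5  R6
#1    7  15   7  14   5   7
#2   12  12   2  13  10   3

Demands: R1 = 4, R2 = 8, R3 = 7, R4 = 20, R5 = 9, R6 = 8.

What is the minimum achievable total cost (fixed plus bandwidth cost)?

Open {#1, #2}: assign each demand point to its cheapest open site.
  R1→#1 4×7=28, R2→#2 8×12=96, R3→#2 7×2=14, R4→#2 20×13=260, R5→#1 9×5=45, R6→#2 8×3=24
  bandwidth cost 467, fixed 66 → total 533.
Compare {#2}: bandwidth cost 532 + fixed 35 = 567.
Compare {#1}: bandwidth cost 578 + fixed 31 = 609.

533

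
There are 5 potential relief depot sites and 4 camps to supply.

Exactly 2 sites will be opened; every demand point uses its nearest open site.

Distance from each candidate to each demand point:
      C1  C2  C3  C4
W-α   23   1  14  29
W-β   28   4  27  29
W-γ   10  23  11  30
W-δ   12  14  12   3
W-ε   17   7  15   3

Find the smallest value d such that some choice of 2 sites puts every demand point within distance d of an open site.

11

Open {W-γ, W-ε}.
  Farthest demand point is C3 at distance 11 (to W-γ); all others are ≤ 11.
With {W-α, W-δ} the worst case is 12.
With {W-β, W-δ} the worst case is 12.
No size-2 selection achieves below 11.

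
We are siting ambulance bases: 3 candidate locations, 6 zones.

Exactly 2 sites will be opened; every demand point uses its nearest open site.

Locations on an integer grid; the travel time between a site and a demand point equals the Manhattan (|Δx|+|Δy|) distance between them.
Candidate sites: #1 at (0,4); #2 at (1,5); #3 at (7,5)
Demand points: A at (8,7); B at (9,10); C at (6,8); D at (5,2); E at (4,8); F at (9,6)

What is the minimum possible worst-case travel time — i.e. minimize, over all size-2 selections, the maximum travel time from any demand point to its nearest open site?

Open {#1, #3}.
  Farthest demand point is B at travel time 7 (to #3); all others are ≤ 7.
With {#2, #3} the worst case is 7.
With {#1, #2} the worst case is 13.
No size-2 selection achieves below 7.

7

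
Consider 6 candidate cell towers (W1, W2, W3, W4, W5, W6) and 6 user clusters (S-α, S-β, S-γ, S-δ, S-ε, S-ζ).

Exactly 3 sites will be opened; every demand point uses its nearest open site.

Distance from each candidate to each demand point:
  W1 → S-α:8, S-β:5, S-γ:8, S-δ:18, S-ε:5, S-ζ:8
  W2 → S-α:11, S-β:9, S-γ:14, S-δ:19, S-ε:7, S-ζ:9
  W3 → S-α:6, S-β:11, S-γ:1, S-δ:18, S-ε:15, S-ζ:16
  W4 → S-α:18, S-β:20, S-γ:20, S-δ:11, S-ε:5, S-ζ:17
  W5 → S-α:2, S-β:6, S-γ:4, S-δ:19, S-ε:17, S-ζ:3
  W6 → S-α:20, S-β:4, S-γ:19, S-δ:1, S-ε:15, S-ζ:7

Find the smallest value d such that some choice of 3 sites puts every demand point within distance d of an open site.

5

Open {W1, W5, W6}.
  Farthest demand point is S-ε at distance 5 (to W1); all others are ≤ 5.
With {W4, W5, W6} the worst case is 5.
With {W1, W3, W6} the worst case is 7.
No size-3 selection achieves below 5.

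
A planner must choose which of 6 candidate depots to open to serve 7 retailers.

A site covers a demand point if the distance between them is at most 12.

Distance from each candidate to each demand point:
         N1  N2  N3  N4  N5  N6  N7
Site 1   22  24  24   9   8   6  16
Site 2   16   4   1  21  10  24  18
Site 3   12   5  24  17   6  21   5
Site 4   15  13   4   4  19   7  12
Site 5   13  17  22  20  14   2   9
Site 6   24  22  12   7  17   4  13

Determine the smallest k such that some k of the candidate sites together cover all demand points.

2

Coverage sets (demand points within 12 of each site):
  Site 1: {N4, N5, N6}
  Site 2: {N2, N3, N5}
  Site 3: {N1, N2, N5, N7}
  Site 4: {N3, N4, N6, N7}
  Site 5: {N6, N7}
  Site 6: {N3, N4, N6}
No single site covers all 7 demand points.
But {Site 3, Site 4} covers everything, so the minimum is 2.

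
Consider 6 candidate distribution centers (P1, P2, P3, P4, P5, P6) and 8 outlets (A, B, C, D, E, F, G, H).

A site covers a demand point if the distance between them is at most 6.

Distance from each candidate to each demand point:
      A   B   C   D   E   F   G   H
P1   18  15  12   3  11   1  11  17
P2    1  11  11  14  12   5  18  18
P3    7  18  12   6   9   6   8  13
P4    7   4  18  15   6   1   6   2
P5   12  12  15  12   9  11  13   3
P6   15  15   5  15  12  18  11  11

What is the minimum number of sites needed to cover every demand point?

4

Coverage sets (demand points within 6 of each site):
  P1: {D, F}
  P2: {A, F}
  P3: {D, F}
  P4: {B, E, F, G, H}
  P5: {H}
  P6: {C}
No 3 sites suffice: every size-3 union leaves at least one demand point uncovered.
But {P1, P2, P4, P6} covers everything, so the minimum is 4.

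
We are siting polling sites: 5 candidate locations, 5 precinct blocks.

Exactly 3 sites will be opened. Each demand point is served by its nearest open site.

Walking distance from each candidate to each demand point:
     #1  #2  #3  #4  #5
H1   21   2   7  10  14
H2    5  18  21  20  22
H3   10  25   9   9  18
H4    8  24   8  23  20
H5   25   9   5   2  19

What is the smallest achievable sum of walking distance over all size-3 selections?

28

Open {H1, H2, H5}.
  #1→H2 5, #2→H1 2, #3→H5 5, #4→H5 2, #5→H1 14  ⇒ total 28.
Compare {H1, H4, H5}: total 31.
Compare {H1, H3, H5}: total 33.
No size-3 selection does better; minimum is 28.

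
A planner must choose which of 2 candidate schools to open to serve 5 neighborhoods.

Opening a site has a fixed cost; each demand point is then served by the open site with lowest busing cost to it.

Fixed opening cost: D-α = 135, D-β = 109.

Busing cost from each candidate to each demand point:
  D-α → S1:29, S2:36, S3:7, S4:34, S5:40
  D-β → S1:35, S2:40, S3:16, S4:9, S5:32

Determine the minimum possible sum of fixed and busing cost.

241

Open {D-β}: assign each demand point to its cheapest open site.
  S1→D-β 35, S2→D-β 40, S3→D-β 16, S4→D-β 9, S5→D-β 32
  busing cost 132, fixed 109 → total 241.
Compare {D-α}: busing cost 146 + fixed 135 = 281.
Compare {D-α, D-β}: busing cost 113 + fixed 244 = 357.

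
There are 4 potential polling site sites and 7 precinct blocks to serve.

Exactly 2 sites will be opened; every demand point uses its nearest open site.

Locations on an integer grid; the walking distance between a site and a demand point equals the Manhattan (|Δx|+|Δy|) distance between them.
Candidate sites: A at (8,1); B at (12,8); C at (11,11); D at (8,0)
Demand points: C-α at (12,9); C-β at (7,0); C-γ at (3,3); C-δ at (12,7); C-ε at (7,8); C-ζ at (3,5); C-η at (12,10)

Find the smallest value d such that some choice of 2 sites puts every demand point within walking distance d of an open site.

Open {A, B}.
  Farthest demand point is C-ζ at walking distance 9 (to A); all others are ≤ 9.
With {A, C} the worst case is 9.
With {B, D} the worst case is 10.
No size-2 selection achieves below 9.

9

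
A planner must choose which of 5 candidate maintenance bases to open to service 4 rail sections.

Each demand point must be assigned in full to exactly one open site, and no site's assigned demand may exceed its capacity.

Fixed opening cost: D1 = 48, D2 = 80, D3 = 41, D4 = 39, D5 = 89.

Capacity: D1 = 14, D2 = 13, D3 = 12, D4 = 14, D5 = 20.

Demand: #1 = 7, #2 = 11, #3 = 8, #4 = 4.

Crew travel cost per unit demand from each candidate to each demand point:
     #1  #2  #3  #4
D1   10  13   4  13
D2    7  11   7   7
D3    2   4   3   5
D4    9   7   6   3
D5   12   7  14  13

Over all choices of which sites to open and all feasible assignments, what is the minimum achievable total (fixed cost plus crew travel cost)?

271

Open {D1, D3, D4}; cheapest assignment that respects the capacities:
  D1 (cap 14, load 8): #3 — cost 8×4 = 32
  D3 (cap 12, load 11): #1, #4 — cost 7×2 + 4×5 = 34
  D4 (cap 14, load 11): #2 — cost 11×7 = 77
  Shipping 143, fixed 128 → total 271.
  Any other capacity-feasible assignment to {D1, D3, D4} ships for at least 143.
Compare {D2, D3, D4}: its best feasible assignment gives total 313.
Compare {D3, D4, D5}: its best feasible assignment gives total 320.
Every other set of open sites that can feasibly serve all demand totals ≥ 313 even under its best assignment. Minimum: 271.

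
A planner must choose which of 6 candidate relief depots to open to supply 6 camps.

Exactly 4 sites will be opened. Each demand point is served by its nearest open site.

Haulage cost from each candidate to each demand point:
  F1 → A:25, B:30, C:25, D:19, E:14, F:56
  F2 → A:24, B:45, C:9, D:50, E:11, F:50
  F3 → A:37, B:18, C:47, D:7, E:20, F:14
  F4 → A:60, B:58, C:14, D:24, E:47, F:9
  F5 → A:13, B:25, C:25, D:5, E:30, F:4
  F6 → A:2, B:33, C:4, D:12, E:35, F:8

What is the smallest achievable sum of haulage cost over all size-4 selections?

44

Open {F2, F3, F5, F6}.
  A→F6 2, B→F3 18, C→F6 4, D→F5 5, E→F2 11, F→F5 4  ⇒ total 44.
Compare {F1, F3, F5, F6}: total 47.
Compare {F1, F2, F3, F6}: total 50.
No size-4 selection does better; minimum is 44.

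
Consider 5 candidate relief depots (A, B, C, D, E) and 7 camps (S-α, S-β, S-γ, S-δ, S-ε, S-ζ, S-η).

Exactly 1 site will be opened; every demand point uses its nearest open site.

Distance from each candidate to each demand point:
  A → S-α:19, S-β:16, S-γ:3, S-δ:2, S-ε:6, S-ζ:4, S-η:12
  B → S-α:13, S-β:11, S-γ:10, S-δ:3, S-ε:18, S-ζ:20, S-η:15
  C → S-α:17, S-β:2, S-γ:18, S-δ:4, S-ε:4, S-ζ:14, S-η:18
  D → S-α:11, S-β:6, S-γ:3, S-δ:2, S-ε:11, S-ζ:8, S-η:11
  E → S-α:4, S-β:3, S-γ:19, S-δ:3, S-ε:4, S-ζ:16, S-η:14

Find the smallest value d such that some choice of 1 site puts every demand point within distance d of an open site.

11

Open {D}.
  Farthest demand point is S-α at distance 11 (to D); all others are ≤ 11.
With {C} the worst case is 18.
With {A} the worst case is 19.
No size-1 selection achieves below 11.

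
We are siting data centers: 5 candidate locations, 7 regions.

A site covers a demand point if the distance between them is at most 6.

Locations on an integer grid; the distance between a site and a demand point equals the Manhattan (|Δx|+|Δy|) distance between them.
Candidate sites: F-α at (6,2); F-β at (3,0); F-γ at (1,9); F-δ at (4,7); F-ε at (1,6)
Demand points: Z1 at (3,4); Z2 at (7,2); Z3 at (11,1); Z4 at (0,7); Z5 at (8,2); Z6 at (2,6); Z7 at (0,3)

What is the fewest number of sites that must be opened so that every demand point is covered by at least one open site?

2

Coverage sets (demand points within 6 of each site):
  F-α: {Z1, Z2, Z3, Z5}
  F-β: {Z1, Z2, Z7}
  F-γ: {Z4, Z6}
  F-δ: {Z1, Z4, Z6}
  F-ε: {Z1, Z4, Z6, Z7}
No single site covers all 7 demand points.
But {F-α, F-ε} covers everything, so the minimum is 2.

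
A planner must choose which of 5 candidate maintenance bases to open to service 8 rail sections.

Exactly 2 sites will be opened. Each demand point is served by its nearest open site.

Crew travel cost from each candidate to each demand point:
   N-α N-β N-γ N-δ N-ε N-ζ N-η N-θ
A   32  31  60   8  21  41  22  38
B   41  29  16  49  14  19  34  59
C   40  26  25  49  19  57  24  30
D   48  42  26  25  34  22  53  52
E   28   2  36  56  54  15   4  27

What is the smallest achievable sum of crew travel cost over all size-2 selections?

Open {A, E}.
  N-α→E 28, N-β→E 2, N-γ→E 36, N-δ→A 8, N-ε→A 21, N-ζ→E 15, N-η→E 4, N-θ→E 27  ⇒ total 141.
Compare {B, E}: total 155.
Compare {D, E}: total 161.
No size-2 selection does better; minimum is 141.

141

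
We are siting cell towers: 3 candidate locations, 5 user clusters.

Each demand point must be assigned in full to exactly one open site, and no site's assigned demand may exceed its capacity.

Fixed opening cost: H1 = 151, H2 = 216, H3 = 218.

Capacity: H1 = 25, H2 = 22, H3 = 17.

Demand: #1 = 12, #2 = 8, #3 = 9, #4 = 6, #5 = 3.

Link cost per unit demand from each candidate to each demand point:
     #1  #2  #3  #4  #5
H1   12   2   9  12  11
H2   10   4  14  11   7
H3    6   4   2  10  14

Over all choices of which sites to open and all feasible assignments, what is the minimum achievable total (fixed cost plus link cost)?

Open {H1, H3}; cheapest assignment that respects the capacities:
  H1 (cap 25, load 23): #1, #2, #5 — cost 12×12 + 8×2 + 3×11 = 193
  H3 (cap 17, load 15): #3, #4 — cost 9×2 + 6×10 = 78
  Shipping 271, fixed 369 → total 640.
  Any other capacity-feasible assignment to {H1, H3} ships for at least 271.
Compare {H1, H2}: its best feasible assignment gives total 671.
Compare {H2, H3}: its best feasible assignment gives total 691.
Every other set of open sites that can feasibly serve all demand totals ≥ 671 even under its best assignment. Minimum: 640.

640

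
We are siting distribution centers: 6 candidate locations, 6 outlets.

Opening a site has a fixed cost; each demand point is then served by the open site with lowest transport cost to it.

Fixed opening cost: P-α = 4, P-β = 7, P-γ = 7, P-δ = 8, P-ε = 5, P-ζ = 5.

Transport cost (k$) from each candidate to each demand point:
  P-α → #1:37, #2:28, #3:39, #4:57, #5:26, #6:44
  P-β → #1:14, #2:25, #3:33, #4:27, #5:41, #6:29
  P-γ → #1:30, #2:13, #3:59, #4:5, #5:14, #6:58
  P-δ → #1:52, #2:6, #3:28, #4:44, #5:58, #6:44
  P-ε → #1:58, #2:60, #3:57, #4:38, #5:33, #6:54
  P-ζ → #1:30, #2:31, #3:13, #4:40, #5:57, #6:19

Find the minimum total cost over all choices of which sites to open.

97

Open {P-β, P-γ, P-ζ}: assign each demand point to its cheapest open site.
  #1→P-β 14, #2→P-γ 13, #3→P-ζ 13, #4→P-γ 5, #5→P-γ 14, #6→P-ζ 19
  transport cost 78, fixed 19 → total 97.
Compare {P-β, P-γ, P-δ, P-ζ}: transport cost 71 + fixed 27 = 98.
Compare {P-α, P-β, P-γ, P-ζ}: transport cost 78 + fixed 23 = 101.
Compare {P-β, P-γ, P-ε, P-ζ}: transport cost 78 + fixed 24 = 102.
All other subsets cost ≥ 98. Minimum total cost: 97.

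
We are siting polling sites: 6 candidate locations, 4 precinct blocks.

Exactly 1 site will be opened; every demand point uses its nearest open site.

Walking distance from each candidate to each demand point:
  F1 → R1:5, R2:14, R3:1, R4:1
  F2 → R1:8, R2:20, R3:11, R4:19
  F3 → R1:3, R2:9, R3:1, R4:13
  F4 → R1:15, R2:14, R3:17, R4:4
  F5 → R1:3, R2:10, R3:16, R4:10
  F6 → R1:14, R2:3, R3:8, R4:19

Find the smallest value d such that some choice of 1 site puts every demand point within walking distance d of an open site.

Open {F3}.
  Farthest demand point is R4 at walking distance 13 (to F3); all others are ≤ 13.
With {F1} the worst case is 14.
With {F5} the worst case is 16.
No size-1 selection achieves below 13.

13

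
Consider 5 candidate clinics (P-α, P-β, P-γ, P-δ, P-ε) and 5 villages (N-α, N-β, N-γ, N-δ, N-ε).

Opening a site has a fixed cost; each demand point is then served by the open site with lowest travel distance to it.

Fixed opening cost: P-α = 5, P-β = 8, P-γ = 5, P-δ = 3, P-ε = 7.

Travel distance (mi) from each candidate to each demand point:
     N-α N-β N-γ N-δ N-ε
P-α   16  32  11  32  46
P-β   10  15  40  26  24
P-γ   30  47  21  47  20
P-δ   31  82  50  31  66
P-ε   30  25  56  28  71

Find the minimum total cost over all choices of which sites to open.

99

Open {P-α, P-β}: assign each demand point to its cheapest open site.
  N-α→P-β 10, N-β→P-β 15, N-γ→P-α 11, N-δ→P-β 26, N-ε→P-β 24
  travel distance 86, fixed 13 → total 99.
Compare {P-α, P-β, P-γ}: travel distance 82 + fixed 18 = 100.
Compare {P-α, P-β, P-δ}: travel distance 86 + fixed 16 = 102.
Compare {P-α, P-β, P-γ, P-δ}: travel distance 82 + fixed 21 = 103.
All other subsets cost ≥ 100. Minimum total cost: 99.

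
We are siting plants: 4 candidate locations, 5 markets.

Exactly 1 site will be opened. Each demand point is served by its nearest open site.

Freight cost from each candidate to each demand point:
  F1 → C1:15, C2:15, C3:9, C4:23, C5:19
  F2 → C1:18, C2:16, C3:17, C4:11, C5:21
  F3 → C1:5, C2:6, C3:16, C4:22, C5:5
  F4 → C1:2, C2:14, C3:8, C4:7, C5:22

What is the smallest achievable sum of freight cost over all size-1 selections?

53

Open {F4}.
  C1→F4 2, C2→F4 14, C3→F4 8, C4→F4 7, C5→F4 22  ⇒ total 53.
Compare {F3}: total 54.
Compare {F1}: total 81.
No size-1 selection does better; minimum is 53.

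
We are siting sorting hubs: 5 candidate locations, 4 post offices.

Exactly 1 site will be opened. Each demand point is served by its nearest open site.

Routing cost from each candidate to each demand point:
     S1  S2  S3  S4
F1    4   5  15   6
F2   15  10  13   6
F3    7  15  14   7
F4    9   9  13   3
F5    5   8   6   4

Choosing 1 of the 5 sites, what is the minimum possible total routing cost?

Open {F5}.
  S1→F5 5, S2→F5 8, S3→F5 6, S4→F5 4  ⇒ total 23.
Compare {F1}: total 30.
Compare {F4}: total 34.
No size-1 selection does better; minimum is 23.

23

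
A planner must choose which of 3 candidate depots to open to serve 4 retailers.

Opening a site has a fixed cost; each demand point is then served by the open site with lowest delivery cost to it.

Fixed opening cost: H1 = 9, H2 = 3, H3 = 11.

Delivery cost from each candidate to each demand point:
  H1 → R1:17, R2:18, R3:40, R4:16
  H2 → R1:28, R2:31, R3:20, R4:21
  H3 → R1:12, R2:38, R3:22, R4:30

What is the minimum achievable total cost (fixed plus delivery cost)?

Open {H1, H2}: assign each demand point to its cheapest open site.
  R1→H1 17, R2→H1 18, R3→H2 20, R4→H1 16
  delivery cost 71, fixed 12 → total 83.
Compare {H1, H3}: delivery cost 68 + fixed 20 = 88.
Compare {H1, H2, H3}: delivery cost 66 + fixed 23 = 89.
Compare {H2, H3}: delivery cost 84 + fixed 14 = 98.
All other subsets cost ≥ 88. Minimum total cost: 83.

83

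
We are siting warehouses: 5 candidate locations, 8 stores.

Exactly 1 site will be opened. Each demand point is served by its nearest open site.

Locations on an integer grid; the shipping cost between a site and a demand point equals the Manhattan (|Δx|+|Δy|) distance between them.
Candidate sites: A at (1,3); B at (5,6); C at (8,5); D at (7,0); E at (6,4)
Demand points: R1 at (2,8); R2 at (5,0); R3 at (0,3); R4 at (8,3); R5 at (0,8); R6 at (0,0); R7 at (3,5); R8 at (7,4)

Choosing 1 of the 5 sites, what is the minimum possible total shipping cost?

42

Open {A}.
  R1→A 6, R2→A 7, R3→A 1, R4→A 7, R5→A 6, R6→A 4, R7→A 4, R8→A 7  ⇒ total 42.
Compare {E}: total 48.
Compare {B}: total 50.
No size-1 selection does better; minimum is 42.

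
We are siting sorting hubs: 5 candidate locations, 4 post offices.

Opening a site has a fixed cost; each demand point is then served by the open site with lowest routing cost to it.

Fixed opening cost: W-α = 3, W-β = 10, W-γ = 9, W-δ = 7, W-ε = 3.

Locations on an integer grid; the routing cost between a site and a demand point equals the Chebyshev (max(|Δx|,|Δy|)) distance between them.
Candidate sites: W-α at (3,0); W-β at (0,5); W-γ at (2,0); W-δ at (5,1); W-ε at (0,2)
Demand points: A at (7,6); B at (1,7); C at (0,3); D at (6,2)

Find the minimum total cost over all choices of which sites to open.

21

Open {W-α, W-ε}: assign each demand point to its cheapest open site.
  A→W-α 6, B→W-ε 5, C→W-ε 1, D→W-α 3
  routing cost 15, fixed 6 → total 21.
Compare {W-α}: routing cost 19 + fixed 3 = 22.
Compare {W-ε}: routing cost 19 + fixed 3 = 22.
Compare {W-δ, W-ε}: routing cost 12 + fixed 10 = 22.
All other subsets cost ≥ 22. Minimum total cost: 21.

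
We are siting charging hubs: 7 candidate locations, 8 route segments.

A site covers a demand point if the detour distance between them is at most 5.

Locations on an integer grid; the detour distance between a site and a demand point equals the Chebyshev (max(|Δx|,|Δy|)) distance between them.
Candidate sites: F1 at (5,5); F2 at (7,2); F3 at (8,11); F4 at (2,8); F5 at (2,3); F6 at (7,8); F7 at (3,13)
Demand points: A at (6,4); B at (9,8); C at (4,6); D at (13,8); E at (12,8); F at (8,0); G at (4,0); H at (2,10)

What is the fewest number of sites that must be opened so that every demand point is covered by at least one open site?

Coverage sets (demand points within 5 of each site):
  F1: {A, B, C, F, G, H}
  F2: {A, C, F, G}
  F3: {B, C, D, E}
  F4: {A, C, H}
  F5: {A, C, G}
  F6: {A, B, C, E, H}
  F7: {H}
No single site covers all 8 demand points.
But {F1, F3} covers everything, so the minimum is 2.

2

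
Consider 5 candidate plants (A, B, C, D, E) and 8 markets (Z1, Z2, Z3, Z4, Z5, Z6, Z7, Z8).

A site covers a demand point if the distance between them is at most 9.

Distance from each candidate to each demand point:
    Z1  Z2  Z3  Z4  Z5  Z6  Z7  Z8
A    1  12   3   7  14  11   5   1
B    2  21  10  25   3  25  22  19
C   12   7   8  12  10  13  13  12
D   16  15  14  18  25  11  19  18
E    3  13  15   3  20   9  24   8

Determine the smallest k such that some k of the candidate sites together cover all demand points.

Coverage sets (demand points within 9 of each site):
  A: {Z1, Z3, Z4, Z7, Z8}
  B: {Z1, Z5}
  C: {Z2, Z3}
  D: {}
  E: {Z1, Z4, Z6, Z8}
No 3 sites suffice: every size-3 union leaves at least one demand point uncovered.
But {A, B, C, E} covers everything, so the minimum is 4.

4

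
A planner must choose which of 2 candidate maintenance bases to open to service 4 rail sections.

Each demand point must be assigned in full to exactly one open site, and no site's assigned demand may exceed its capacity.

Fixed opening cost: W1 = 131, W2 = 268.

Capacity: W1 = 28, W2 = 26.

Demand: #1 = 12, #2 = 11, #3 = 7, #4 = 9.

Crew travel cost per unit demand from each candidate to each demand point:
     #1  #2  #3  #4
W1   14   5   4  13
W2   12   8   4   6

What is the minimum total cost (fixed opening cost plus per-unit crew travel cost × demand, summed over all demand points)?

Open {W1, W2}; cheapest assignment that respects the capacities:
  W1 (cap 28, load 18): #2, #3 — cost 11×5 + 7×4 = 83
  W2 (cap 26, load 21): #1, #4 — cost 12×12 + 9×6 = 198
  Shipping 281, fixed 399 → total 680.
  Any other capacity-feasible assignment to {W1, W2} ships for at least 281.
Total demand is 39 and no other set of sites has combined capacity ≥ 39, so {W1, W2} is the only feasible choice of open sites. Minimum: 680.

680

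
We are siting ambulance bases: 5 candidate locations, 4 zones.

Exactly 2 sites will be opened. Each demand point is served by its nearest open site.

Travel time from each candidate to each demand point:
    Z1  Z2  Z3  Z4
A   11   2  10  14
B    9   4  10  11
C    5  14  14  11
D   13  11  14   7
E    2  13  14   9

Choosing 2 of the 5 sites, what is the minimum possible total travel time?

23

Open {A, E}.
  Z1→E 2, Z2→A 2, Z3→A 10, Z4→E 9  ⇒ total 23.
Compare {B, E}: total 25.
Compare {A, C}: total 28.
No size-2 selection does better; minimum is 23.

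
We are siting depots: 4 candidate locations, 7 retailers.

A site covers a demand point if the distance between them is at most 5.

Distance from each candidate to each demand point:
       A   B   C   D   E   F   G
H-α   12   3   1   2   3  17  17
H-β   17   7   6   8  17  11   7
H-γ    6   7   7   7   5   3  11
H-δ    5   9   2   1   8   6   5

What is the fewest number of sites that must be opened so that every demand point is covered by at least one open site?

Coverage sets (demand points within 5 of each site):
  H-α: {B, C, D, E}
  H-β: {}
  H-γ: {E, F}
  H-δ: {A, C, D, G}
No 2 sites suffice: every size-2 union leaves at least one demand point uncovered.
But {H-α, H-γ, H-δ} covers everything, so the minimum is 3.

3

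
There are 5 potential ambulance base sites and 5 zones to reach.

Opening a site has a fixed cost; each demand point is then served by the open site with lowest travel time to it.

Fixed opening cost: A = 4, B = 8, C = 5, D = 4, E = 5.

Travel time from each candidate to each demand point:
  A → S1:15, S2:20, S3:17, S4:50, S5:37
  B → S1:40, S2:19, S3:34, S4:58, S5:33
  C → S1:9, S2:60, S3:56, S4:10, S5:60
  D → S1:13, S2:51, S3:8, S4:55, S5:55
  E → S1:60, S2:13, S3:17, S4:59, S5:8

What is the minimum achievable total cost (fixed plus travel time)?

62

Open {C, D, E}: assign each demand point to its cheapest open site.
  S1→C 9, S2→E 13, S3→D 8, S4→C 10, S5→E 8
  travel time 48, fixed 14 → total 62.
Compare {A, C, D, E}: travel time 48 + fixed 18 = 66.
Compare {C, E}: travel time 57 + fixed 10 = 67.
Compare {B, C, D, E}: travel time 48 + fixed 22 = 70.
All other subsets cost ≥ 66. Minimum total cost: 62.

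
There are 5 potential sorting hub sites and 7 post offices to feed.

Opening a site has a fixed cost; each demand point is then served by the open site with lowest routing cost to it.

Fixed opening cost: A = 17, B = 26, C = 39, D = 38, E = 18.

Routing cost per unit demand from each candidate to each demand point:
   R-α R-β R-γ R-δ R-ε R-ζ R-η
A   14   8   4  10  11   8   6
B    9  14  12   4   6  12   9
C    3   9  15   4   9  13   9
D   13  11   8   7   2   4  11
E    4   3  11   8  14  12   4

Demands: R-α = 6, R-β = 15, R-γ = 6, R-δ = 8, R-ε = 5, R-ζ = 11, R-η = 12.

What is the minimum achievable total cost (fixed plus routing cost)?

Open {A, D, E}: assign each demand point to its cheapest open site.
  R-α→E 6×4=24, R-β→E 15×3=45, R-γ→A 6×4=24, R-δ→D 8×7=56, R-ε→D 5×2=10, R-ζ→D 11×4=44, R-η→E 12×4=48
  routing cost 251, fixed 73 → total 324.
Compare {A, B, D, E}: routing cost 227 + fixed 99 = 326.
Compare {D, E}: routing cost 275 + fixed 56 = 331.
Compare {B, D, E}: routing cost 251 + fixed 82 = 333.
All other subsets cost ≥ 326. Minimum total cost: 324.

324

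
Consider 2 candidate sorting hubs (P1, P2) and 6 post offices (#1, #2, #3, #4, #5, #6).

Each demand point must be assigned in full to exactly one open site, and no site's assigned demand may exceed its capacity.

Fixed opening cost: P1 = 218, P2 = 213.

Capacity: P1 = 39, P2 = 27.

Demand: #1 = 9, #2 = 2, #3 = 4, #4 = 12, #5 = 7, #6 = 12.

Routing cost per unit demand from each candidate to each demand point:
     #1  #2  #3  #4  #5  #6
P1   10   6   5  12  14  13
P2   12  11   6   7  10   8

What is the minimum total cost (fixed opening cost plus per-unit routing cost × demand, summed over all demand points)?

831

Open {P1, P2}; cheapest assignment that respects the capacities:
  P1 (cap 39, load 22): #1, #2, #3, #5 — cost 9×10 + 2×6 + 4×5 + 7×14 = 220
  P2 (cap 27, load 24): #4, #6 — cost 12×7 + 12×8 = 180
  Shipping 400, fixed 431 → total 831.
  Any other capacity-feasible assignment to {P1, P2} ships for at least 400.
Total demand is 46 and no other set of sites has combined capacity ≥ 46, so {P1, P2} is the only feasible choice of open sites. Minimum: 831.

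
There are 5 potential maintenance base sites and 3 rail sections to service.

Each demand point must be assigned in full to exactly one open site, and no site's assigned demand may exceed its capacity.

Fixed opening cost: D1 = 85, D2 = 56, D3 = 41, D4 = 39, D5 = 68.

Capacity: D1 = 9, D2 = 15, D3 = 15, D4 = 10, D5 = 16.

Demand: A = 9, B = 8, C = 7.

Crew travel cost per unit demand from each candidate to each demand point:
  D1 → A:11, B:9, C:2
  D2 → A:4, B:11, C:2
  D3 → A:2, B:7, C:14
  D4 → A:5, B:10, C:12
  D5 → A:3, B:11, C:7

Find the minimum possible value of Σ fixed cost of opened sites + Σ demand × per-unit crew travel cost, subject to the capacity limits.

Open {D2, D3}; cheapest assignment that respects the capacities:
  D2 (cap 15, load 15): B, C — cost 8×11 + 7×2 = 102
  D3 (cap 15, load 9): A — cost 9×2 = 18
  Shipping 120, fixed 97 → total 217.
  Any other capacity-feasible assignment to {D2, D3} ships for at least 120.
Compare {D3, D5}: its best feasible assignment gives total 241.
Compare {D2, D4}: its best feasible assignment gives total 242.
Every other set of open sites that can feasibly serve all demand totals ≥ 241 even under its best assignment. Minimum: 217.

217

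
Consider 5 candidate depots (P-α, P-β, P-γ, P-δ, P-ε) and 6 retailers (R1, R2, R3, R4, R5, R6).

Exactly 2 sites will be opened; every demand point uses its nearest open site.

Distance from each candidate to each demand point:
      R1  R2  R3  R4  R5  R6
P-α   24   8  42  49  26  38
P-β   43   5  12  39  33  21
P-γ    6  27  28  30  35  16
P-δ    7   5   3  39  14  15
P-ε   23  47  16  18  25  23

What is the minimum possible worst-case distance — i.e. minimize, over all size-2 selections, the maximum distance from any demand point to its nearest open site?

Open {P-δ, P-ε}.
  Farthest demand point is R4 at distance 18 (to P-ε); all others are ≤ 18.
With {P-α, P-ε} the worst case is 25.
With {P-β, P-ε} the worst case is 25.
No size-2 selection achieves below 18.

18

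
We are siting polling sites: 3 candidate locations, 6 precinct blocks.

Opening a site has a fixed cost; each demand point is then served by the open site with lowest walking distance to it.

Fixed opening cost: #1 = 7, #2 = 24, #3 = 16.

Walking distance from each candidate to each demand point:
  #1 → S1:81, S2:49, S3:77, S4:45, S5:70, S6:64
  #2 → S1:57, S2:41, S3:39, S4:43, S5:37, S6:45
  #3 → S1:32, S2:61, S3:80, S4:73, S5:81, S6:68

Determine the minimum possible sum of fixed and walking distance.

277

Open {#2, #3}: assign each demand point to its cheapest open site.
  S1→#3 32, S2→#2 41, S3→#2 39, S4→#2 43, S5→#2 37, S6→#2 45
  walking distance 237, fixed 40 → total 277.
Compare {#1, #2, #3}: walking distance 237 + fixed 47 = 284.
Compare {#2}: walking distance 262 + fixed 24 = 286.
Compare {#1, #2}: walking distance 262 + fixed 31 = 293.
All other subsets cost ≥ 284. Minimum total cost: 277.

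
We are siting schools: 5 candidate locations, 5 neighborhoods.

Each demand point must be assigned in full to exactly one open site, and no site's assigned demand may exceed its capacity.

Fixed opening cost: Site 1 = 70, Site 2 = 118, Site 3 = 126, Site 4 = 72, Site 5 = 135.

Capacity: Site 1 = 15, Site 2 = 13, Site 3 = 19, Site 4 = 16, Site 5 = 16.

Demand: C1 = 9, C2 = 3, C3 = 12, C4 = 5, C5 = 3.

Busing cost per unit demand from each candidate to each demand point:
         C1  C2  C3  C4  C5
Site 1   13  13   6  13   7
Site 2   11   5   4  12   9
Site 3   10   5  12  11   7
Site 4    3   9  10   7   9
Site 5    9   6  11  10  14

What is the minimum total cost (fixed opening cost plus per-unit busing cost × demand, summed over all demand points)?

430

Open {Site 1, Site 2, Site 4}; cheapest assignment that respects the capacities:
  Site 1 (cap 15, load 6): C2, C5 — cost 3×13 + 3×7 = 60
  Site 2 (cap 13, load 12): C3 — cost 12×4 = 48
  Site 4 (cap 16, load 14): C1, C4 — cost 9×3 + 5×7 = 62
  Shipping 170, fixed 260 → total 430.
  Any other capacity-feasible assignment to {Site 1, Site 2, Site 4} ships for at least 170.
Compare {Site 1, Site 3, Site 4}: its best feasible assignment gives total 438.
Compare {Site 3, Site 4}: its best feasible assignment gives total 440.
Every other set of open sites that can feasibly serve all demand totals ≥ 438 even under its best assignment. Minimum: 430.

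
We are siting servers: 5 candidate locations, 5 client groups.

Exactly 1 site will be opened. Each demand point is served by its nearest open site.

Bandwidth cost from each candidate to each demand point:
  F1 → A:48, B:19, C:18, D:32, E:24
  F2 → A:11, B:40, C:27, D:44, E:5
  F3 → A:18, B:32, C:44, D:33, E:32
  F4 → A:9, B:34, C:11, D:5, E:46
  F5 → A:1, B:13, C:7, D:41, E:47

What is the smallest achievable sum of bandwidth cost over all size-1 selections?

Open {F4}.
  A→F4 9, B→F4 34, C→F4 11, D→F4 5, E→F4 46  ⇒ total 105.
Compare {F5}: total 109.
Compare {F2}: total 127.
No size-1 selection does better; minimum is 105.

105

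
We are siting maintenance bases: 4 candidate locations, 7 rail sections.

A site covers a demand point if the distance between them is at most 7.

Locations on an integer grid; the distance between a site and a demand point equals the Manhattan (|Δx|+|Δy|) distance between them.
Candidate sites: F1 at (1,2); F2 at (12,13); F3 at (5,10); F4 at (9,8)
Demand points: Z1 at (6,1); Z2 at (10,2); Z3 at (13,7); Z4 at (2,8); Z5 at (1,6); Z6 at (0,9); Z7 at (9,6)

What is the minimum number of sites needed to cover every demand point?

3

Coverage sets (demand points within 7 of each site):
  F1: {Z1, Z4, Z5}
  F2: {Z3}
  F3: {Z4, Z6}
  F4: {Z2, Z3, Z4, Z7}
No 2 sites suffice: every size-2 union leaves at least one demand point uncovered.
But {F1, F3, F4} covers everything, so the minimum is 3.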